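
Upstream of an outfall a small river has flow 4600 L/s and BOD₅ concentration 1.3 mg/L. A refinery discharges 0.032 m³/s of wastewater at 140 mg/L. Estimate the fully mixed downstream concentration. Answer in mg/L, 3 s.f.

4600 L/s = 4.6 m³/s.
Conservation of mass across the mixing zone: C = (0.032·140 + 4.6·1.3) / (0.032 + 4.6) = 10.46/4.632 = 2.258 mg/L.

2.26 mg/L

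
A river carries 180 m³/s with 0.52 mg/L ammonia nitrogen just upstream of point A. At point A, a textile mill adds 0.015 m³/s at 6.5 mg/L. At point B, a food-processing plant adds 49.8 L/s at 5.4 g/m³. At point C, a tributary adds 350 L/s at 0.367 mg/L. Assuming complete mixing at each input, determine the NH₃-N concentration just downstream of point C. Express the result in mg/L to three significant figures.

After input A: C = (180·0.52 + 0.015·6.5) / 180 = 0.5205 mg/L.
49.8 L/s = 0.0498 m³/s.
After input B: C = (180·0.5205 + 0.0498·5.4) / 180.1 = 0.5218 mg/L.
350 L/s = 0.35 m³/s.
After input C: C = (180.1·0.5218 + 0.35·0.367) / 180.4 = 0.5215 mg/L.

0.522 mg/L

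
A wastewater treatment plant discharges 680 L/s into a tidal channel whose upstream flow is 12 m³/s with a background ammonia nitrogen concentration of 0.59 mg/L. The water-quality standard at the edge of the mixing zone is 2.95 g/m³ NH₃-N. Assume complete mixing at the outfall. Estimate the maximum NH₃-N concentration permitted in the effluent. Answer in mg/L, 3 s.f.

680 L/s = 0.68 m³/s.
Mass balance: 2.95·12.68 = 0.68·Cₑ + 12·0.59.
Cₑ = (37.41 − 7.08) / 0.68 = 44.6 mg/L.

44.6 mg/L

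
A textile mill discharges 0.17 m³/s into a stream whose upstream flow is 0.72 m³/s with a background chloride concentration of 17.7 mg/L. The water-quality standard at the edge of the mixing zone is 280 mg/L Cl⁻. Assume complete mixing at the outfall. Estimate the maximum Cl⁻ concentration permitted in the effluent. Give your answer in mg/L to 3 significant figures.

Mass balance: 280·0.89 = 0.17·Cₑ + 0.72·17.7.
Cₑ = (249.2 − 12.74) / 0.17 = 1391 mg/L.

1390 mg/L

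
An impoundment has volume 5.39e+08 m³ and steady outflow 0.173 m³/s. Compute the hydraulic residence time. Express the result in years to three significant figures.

Q = 0.173 m³/s × 3.156e+07 s/yr = 5.459e+06 m³/yr.
Hydraulic residence time τ = V/Q = 5.39e+08/5.459e+06 = 98.73 yr.

98.7 yr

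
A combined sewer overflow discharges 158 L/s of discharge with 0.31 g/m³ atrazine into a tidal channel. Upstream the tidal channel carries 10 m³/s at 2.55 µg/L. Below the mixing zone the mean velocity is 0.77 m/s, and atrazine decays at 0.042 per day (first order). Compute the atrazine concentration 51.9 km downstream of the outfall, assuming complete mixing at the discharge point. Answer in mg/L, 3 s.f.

158 L/s = 0.158 m³/s.
2.55 µg/L = 0.00255 mg/L.
After complete mixing, C₀ = (0.158·0.31 + 10·0.00255) / 10.16 = 0.007332 mg/L.
Travel time t = 5.19e+04 m / 0.77 m/s = 6.74e+04 s = 0.7801 d.
C = 0.007332·exp(−0.042·0.7801) = 0.007332·0.9678 = 0.007096 mg/L.

0.00710 mg/L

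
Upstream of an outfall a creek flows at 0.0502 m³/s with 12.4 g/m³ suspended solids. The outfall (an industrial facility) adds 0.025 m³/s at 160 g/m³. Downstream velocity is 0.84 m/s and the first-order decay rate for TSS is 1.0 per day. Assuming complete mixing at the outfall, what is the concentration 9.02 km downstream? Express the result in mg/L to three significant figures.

54.3 mg/L

After complete mixing, C₀ = (0.025·160 + 0.0502·12.4) / 0.0752 = 61.47 mg/L.
Travel time t = 9020 m / 0.84 m/s = 1.074e+04 s = 0.1243 d.
C = 61.47·exp(−1.0·0.1243) = 61.47·0.8831 = 54.29 mg/L.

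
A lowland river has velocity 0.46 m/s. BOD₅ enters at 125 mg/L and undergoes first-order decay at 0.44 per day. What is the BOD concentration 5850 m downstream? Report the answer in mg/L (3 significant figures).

Travel time t = 5850 m / 0.46 m/s = 5850/0.46 = 1.272e+04 s = 0.1472 d.
First-order decay: C = 125·exp(−0.44·0.1472) = 125·0.9373 = 117.2 mg/L.

117 mg/L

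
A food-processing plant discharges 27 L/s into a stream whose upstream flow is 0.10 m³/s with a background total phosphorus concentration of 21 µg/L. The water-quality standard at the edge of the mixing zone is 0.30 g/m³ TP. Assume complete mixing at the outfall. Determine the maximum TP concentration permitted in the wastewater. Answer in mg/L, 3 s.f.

27 L/s = 0.027 m³/s.
21 µg/L = 0.021 mg/L.
Mass balance: 0.3·0.127 = 0.027·Cₑ + 0.1·0.021.
Cₑ = (0.0381 − 0.0021) / 0.027 = 1.333 mg/L.

1.33 mg/L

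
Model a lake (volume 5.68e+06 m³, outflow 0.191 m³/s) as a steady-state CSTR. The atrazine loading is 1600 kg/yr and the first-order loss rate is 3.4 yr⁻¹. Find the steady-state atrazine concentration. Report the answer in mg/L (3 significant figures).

Outflow Q = 0.191 m³/s × 3.156e+07 s/yr = 6.028e+06 m³/yr.
Steady-state CSTR mass balance: W = Q·C + k·V·C, so C = W/(Q + kV).
Q + kV = 6.028e+06 + 3.4·5.68e+06 = 2.534e+07 m³/yr.
C = 1600/2.534e+07 = 6.314e-05 kg/m³ = 0.06314 mg/L.

0.0631 mg/L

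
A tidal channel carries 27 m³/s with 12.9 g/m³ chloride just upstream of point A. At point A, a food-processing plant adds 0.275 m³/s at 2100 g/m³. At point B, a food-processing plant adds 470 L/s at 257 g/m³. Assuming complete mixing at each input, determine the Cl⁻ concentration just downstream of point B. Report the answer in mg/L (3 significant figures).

37.7 mg/L

After input A: C = (27·12.9 + 0.275·2100) / 27.27 = 33.94 mg/L.
470 L/s = 0.47 m³/s.
After input B: C = (27.27·33.94 + 0.47·257) / 27.74 = 37.72 mg/L.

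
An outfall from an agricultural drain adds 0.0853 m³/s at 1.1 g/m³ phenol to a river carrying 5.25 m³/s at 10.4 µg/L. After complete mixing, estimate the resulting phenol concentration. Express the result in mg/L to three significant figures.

0.0278 mg/L

10.4 µg/L = 0.0104 mg/L.
Flow-weighted mixing gives C = (0.0853·1.1 + 5.25·0.0104) / (0.0853 + 5.25) = 0.1484/5.335 = 0.02782 mg/L.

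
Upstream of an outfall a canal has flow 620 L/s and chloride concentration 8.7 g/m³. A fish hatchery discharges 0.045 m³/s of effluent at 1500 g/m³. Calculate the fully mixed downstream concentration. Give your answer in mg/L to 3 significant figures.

110 mg/L

620 L/s = 0.62 m³/s.
Conservation of mass across the mixing zone: C = (0.045·1500 + 0.62·8.7) / (0.045 + 0.62) = 72.89/0.665 = 109.6 mg/L.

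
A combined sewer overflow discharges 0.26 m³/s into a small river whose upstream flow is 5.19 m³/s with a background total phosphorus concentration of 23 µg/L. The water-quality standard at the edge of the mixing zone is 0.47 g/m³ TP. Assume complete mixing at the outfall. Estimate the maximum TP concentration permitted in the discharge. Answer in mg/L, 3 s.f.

9.39 mg/L

23 µg/L = 0.023 mg/L.
Mass balance: 0.47·5.45 = 0.26·Cₑ + 5.19·0.023.
Cₑ = (2.562 − 0.1194) / 0.26 = 9.393 mg/L.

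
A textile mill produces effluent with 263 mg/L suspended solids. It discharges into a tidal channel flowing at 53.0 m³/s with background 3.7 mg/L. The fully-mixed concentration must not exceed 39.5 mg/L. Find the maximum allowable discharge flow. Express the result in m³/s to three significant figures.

8.49 m³/s

Mass balance at complete mixing: C_std·(Q_w + Q_r) = Q_w·C_e + Q_r·C_b.
Rearranging, Q_w = Q_r·(C_std − C_b)/(C_e − C_std) = 53.0·(39.5 − 3.7) / (263 − 39.5) = 8.489 m³/s.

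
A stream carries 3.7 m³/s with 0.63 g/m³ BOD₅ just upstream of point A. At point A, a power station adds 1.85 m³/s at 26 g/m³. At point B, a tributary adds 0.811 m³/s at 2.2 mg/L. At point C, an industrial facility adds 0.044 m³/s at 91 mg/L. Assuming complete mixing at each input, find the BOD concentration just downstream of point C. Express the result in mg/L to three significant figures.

After input A: C = (3.7·0.63 + 1.85·26) / 5.55 = 9.087 mg/L.
After input B: C = (5.55·9.087 + 0.811·2.2) / 6.361 = 8.209 mg/L.
After input C: C = (6.361·8.209 + 0.044·91) / 6.405 = 8.777 mg/L.

8.78 mg/L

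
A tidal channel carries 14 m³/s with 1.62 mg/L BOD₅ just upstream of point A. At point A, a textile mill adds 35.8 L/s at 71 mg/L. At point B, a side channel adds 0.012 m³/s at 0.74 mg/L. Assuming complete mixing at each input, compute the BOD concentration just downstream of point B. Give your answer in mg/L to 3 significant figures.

1.80 mg/L

35.8 L/s = 0.0358 m³/s.
After input A: C = (14·1.62 + 0.0358·71) / 14.04 = 1.797 mg/L.
After input B: C = (14.04·1.797 + 0.012·0.74) / 14.05 = 1.796 mg/L.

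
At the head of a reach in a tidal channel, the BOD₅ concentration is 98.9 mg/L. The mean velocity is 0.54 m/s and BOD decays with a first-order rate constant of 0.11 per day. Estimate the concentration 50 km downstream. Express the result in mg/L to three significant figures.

Travel time t = 50 km / 0.54 m/s = 5e+04/0.54 = 9.259e+04 s = 1.072 d.
First-order decay: C = 98.9·exp(−0.11·1.072) = 98.9·0.8888 = 87.9 mg/L.

87.9 mg/L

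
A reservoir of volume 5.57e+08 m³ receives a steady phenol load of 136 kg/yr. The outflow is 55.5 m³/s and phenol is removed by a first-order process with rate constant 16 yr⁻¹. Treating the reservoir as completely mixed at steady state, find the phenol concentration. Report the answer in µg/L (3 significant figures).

Outflow Q = 55.5 m³/s × 3.156e+07 s/yr = 1.751e+09 m³/yr.
Steady-state CSTR mass balance: W = Q·C + k·V·C, so C = W/(Q + kV).
Q + kV = 1.751e+09 + 16·5.57e+08 = 1.066e+10 m³/yr.
C = 136/1.066e+10 = 1.275e-08 kg/m³ = 1.275e-05 mg/L = 0.01275 µg/L.

0.0128 µg/L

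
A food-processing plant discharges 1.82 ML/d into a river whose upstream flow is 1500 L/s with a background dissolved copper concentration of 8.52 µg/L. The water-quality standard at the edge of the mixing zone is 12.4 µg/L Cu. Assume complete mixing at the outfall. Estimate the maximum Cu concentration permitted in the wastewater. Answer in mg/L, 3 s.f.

1.82 ML/d = 0.02106 m³/s.
1500 L/s = 1.5 m³/s.
8.52 µg/L = 0.00852 mg/L.
12.4 µg/L = 0.0124 mg/L.
Mass balance: 0.0124·1.521 = 0.02106·Cₑ + 1.5·0.00852.
Cₑ = (0.01886 − 0.01278) / 0.02106 = 0.2887 mg/L.

0.289 mg/L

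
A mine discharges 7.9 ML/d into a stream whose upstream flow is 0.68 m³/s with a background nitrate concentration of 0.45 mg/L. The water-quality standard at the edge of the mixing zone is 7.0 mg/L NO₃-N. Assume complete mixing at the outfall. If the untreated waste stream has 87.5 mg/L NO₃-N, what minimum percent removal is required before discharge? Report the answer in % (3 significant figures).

36.3 %

7.9 ML/d = 0.09144 m³/s.
Mass balance: 7·0.7714 = 0.09144·Cₑ + 0.68·0.45.
Cₑ = (5.4 − 0.306) / 0.09144 = 55.71 mg/L.
Required removal = 1 − 55.71/87.5 = 36.33 %.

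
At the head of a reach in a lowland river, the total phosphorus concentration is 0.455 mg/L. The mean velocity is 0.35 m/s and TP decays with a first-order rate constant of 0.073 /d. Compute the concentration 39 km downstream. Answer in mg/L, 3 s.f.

0.414 mg/L

Travel time t = 39 km / 0.35 m/s = 3.9e+04/0.35 = 1.114e+05 s = 1.29 d.
First-order decay: C = 0.455·exp(−0.073·1.29) = 0.455·0.9101 = 0.4141 mg/L.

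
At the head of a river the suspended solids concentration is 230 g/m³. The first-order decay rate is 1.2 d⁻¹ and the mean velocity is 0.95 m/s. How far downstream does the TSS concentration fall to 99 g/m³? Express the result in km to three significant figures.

From C = C₀·e^(−kt), t = ln(C₀/C)/k = ln(230/99)/1.2 = 0.843/1.2 = 0.7025 d.
Distance = v·t = 0.95 m/s × 6.069e+04 s = 5.766e+04 m = 57.66 km.

57.7 km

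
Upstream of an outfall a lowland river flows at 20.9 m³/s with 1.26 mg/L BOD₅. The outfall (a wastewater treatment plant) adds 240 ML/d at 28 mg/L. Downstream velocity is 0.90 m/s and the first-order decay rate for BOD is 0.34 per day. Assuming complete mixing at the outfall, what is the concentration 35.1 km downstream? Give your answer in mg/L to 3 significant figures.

240 ML/d = 2.778 m³/s.
After complete mixing, C₀ = (2.778·28 + 20.9·1.26) / 23.68 = 4.397 mg/L.
Travel time t = 3.51e+04 m / 0.90 m/s = 3.9e+04 s = 0.4514 d.
C = 4.397·exp(−0.34·0.4514) = 4.397·0.8577 = 3.771 mg/L.

3.77 mg/L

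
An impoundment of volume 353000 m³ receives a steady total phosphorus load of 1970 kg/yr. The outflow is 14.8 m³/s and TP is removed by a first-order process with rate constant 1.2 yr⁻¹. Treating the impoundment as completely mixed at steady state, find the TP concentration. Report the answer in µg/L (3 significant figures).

4.21 µg/L

Outflow Q = 14.8 m³/s × 3.156e+07 s/yr = 4.671e+08 m³/yr.
Steady-state CSTR mass balance: W = Q·C + k·V·C, so C = W/(Q + kV).
Q + kV = 4.671e+08 + 1.2·353000 = 4.675e+08 m³/yr.
C = 1970/4.675e+08 = 4.214e-06 kg/m³ = 0.004214 mg/L = 4.214 µg/L.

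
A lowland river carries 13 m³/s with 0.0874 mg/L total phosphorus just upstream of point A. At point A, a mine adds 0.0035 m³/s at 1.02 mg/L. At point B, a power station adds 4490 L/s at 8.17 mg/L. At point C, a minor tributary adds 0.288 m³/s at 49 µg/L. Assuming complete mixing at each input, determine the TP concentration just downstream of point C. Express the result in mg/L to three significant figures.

2.13 mg/L

After input A: C = (13·0.0874 + 0.0035·1.02) / 13 = 0.08765 mg/L.
4490 L/s = 4.49 m³/s.
After input B: C = (13·0.08765 + 4.49·8.17) / 17.49 = 2.162 mg/L.
49 µg/L = 0.049 mg/L.
After input C: C = (17.49·2.162 + 0.288·0.049) / 17.78 = 2.128 mg/L.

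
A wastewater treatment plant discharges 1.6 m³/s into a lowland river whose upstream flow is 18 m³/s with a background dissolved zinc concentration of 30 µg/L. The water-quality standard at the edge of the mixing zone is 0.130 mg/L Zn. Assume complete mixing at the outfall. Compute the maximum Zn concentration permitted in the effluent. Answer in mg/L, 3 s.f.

1.26 mg/L

30 µg/L = 0.03 mg/L.
Mass balance: 0.13·19.6 = 1.6·Cₑ + 18·0.03.
Cₑ = (2.548 − 0.54) / 1.6 = 1.255 mg/L.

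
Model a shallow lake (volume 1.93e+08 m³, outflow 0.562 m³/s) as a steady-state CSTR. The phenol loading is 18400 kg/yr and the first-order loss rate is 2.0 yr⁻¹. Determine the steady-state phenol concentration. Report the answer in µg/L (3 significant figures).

Outflow Q = 0.562 m³/s × 3.156e+07 s/yr = 1.774e+07 m³/yr.
Steady-state CSTR mass balance: W = Q·C + k·V·C, so C = W/(Q + kV).
Q + kV = 1.774e+07 + 2.0·1.93e+08 = 4.037e+08 m³/yr.
C = 18400/4.037e+08 = 4.557e-05 kg/m³ = 0.04557 mg/L = 45.57 µg/L.

45.6 µg/L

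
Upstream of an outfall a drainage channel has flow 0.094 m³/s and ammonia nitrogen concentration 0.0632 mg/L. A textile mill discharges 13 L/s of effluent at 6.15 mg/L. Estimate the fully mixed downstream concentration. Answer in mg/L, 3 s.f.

0.803 mg/L

13 L/s = 0.013 m³/s.
Flow-weighted mixing gives C = (0.013·6.15 + 0.094·0.0632) / (0.013 + 0.094) = 0.08589/0.107 = 0.8027 mg/L.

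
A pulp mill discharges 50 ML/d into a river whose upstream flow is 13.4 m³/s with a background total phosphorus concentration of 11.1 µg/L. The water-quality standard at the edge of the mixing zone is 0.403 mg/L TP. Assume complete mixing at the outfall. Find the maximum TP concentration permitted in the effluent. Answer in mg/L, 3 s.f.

50 ML/d = 0.5787 m³/s.
11.1 µg/L = 0.0111 mg/L.
Mass balance: 0.403·13.98 = 0.5787·Cₑ + 13.4·0.0111.
Cₑ = (5.633 − 0.1487) / 0.5787 = 9.478 mg/L.

9.48 mg/L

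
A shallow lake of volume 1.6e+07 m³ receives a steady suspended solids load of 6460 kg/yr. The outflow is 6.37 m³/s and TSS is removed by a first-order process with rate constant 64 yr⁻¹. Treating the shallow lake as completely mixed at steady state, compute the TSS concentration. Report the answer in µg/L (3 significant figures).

5.27 µg/L

Outflow Q = 6.37 m³/s × 3.156e+07 s/yr = 2.01e+08 m³/yr.
Steady-state CSTR mass balance: W = Q·C + k·V·C, so C = W/(Q + kV).
Q + kV = 2.01e+08 + 64·1.6e+07 = 1.225e+09 m³/yr.
C = 6460/1.225e+09 = 5.273e-06 kg/m³ = 0.005273 mg/L = 5.273 µg/L.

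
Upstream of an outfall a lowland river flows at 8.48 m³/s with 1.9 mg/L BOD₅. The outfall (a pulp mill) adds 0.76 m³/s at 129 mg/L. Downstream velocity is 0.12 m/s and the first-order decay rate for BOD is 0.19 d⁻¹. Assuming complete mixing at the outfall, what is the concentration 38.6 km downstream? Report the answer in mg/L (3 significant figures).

After complete mixing, C₀ = (0.76·129 + 8.48·1.9) / 9.24 = 12.35 mg/L.
Travel time t = 3.86e+04 m / 0.12 m/s = 3.217e+05 s = 3.723 d.
C = 12.35·exp(−0.19·3.723) = 12.35·0.4929 = 6.09 mg/L.

6.09 mg/L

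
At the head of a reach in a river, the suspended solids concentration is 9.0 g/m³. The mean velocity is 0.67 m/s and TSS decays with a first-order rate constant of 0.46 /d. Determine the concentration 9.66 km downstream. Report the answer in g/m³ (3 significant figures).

Travel time t = 9.66 km / 0.67 m/s = 9660/0.67 = 1.442e+04 s = 0.1669 d.
First-order decay: C = 9.0·exp(−0.46·0.1669) = 9.0·0.9261 = 8.335 g/m³.

8.33 g/m³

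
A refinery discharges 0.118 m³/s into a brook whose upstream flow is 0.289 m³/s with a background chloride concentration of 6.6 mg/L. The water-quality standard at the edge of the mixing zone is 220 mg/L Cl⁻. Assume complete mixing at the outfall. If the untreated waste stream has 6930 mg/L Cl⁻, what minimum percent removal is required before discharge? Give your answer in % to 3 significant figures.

Mass balance: 220·0.407 = 0.118·Cₑ + 0.289·6.6.
Cₑ = (89.54 − 1.907) / 0.118 = 742.6 mg/L.
Required removal = 1 − 742.6/6930 = 89.28 %.

89.3 %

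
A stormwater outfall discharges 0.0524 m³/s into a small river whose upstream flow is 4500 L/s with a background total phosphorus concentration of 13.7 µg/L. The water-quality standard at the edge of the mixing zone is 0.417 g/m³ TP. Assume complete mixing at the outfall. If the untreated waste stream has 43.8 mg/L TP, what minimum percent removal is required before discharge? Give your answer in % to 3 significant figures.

4500 L/s = 4.5 m³/s.
13.7 µg/L = 0.0137 mg/L.
Mass balance: 0.417·4.552 = 0.0524·Cₑ + 4.5·0.0137.
Cₑ = (1.898 − 0.06165) / 0.0524 = 35.05 mg/L.
Required removal = 1 − 35.05/43.8 = 19.97 %.

20.0 %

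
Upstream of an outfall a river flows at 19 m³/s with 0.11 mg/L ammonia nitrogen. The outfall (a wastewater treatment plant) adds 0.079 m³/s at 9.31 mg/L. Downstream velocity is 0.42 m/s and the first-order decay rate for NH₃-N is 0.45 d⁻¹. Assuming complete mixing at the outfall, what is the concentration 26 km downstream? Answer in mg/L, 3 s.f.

After complete mixing, C₀ = (0.079·9.31 + 19·0.11) / 19.08 = 0.1481 mg/L.
Travel time t = 2.6e+04 m / 0.42 m/s = 6.19e+04 s = 0.7165 d.
C = 0.1481·exp(−0.45·0.7165) = 0.1481·0.7244 = 0.1073 mg/L.

0.107 mg/L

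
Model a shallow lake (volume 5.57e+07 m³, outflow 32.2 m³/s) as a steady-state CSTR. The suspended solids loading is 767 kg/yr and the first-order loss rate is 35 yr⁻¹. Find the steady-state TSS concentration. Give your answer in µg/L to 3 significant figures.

0.259 µg/L

Outflow Q = 32.2 m³/s × 3.156e+07 s/yr = 1.016e+09 m³/yr.
Steady-state CSTR mass balance: W = Q·C + k·V·C, so C = W/(Q + kV).
Q + kV = 1.016e+09 + 35·5.57e+07 = 2.966e+09 m³/yr.
C = 767/2.966e+09 = 2.586e-07 kg/m³ = 0.0002586 mg/L = 0.2586 µg/L.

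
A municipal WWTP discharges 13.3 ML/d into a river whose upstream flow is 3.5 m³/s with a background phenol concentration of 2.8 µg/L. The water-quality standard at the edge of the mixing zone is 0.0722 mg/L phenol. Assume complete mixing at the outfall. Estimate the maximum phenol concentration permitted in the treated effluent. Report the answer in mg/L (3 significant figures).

13.3 ML/d = 0.1539 m³/s.
2.8 µg/L = 0.0028 mg/L.
Mass balance: 0.0722·3.654 = 0.1539·Cₑ + 3.5·0.0028.
Cₑ = (0.2638 − 0.0098) / 0.1539 = 1.65 mg/L.

1.65 mg/L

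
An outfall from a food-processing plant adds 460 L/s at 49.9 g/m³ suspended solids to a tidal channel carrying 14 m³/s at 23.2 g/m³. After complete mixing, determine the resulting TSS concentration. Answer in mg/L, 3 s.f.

24.0 mg/L

460 L/s = 0.46 m³/s.
Conservation of mass across the mixing zone: C = (0.46·49.9 + 14·23.2) / (0.46 + 14) = 347.8/14.46 = 24.05 mg/L.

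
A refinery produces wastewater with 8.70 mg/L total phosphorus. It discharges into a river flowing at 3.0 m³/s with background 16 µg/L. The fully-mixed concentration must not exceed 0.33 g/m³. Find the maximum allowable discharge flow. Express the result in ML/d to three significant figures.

9.72 ML/d

16 µg/L = 0.016 mg/L.
Mass balance at complete mixing: C_std·(Q_w + Q_r) = Q_w·C_e + Q_r·C_b.
Rearranging, Q_w = Q_r·(C_std − C_b)/(C_e − C_std) = 3.0·(0.33 − 0.016) / (8.7 − 0.33) = 0.1125 m³/s.
= 9.724 ML/d.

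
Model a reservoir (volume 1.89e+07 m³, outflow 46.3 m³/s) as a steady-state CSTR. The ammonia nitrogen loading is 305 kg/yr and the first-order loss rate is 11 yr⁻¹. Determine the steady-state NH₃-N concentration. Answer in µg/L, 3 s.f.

Outflow Q = 46.3 m³/s × 3.156e+07 s/yr = 1.461e+09 m³/yr.
Steady-state CSTR mass balance: W = Q·C + k·V·C, so C = W/(Q + kV).
Q + kV = 1.461e+09 + 11·1.89e+07 = 1.669e+09 m³/yr.
C = 305/1.669e+09 = 1.827e-07 kg/m³ = 0.0001827 mg/L = 0.1827 µg/L.

0.183 µg/L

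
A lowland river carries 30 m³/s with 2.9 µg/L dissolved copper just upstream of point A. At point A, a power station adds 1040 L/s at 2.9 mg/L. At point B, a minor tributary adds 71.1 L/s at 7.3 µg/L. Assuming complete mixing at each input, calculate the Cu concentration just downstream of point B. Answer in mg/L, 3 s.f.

0.0998 mg/L

2.9 µg/L = 0.0029 mg/L.
1040 L/s = 1.04 m³/s.
After input A: C = (30·0.0029 + 1.04·2.9) / 31.04 = 0.09997 mg/L.
71.1 L/s = 0.0711 m³/s.
7.3 µg/L = 0.0073 mg/L.
After input B: C = (31.04·0.09997 + 0.0711·0.0073) / 31.11 = 0.09976 mg/L.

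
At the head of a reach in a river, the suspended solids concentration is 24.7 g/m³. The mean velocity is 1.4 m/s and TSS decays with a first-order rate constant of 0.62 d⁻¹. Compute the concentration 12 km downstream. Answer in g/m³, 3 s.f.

23.2 g/m³

Travel time t = 12 km / 1.4 m/s = 1.2e+04/1.4 = 8571 s = 0.09921 d.
First-order decay: C = 24.7·exp(−0.62·0.09921) = 24.7·0.9403 = 23.23 g/m³.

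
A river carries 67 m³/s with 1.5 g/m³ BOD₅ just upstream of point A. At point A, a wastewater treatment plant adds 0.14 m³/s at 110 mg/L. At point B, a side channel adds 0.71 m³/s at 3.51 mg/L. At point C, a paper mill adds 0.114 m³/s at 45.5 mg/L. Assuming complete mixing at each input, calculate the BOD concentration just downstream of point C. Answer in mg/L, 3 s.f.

After input A: C = (67·1.5 + 0.14·110) / 67.14 = 1.726 mg/L.
After input B: C = (67.14·1.726 + 0.71·3.51) / 67.85 = 1.745 mg/L.
After input C: C = (67.85·1.745 + 0.114·45.5) / 67.96 = 1.818 mg/L.

1.82 mg/L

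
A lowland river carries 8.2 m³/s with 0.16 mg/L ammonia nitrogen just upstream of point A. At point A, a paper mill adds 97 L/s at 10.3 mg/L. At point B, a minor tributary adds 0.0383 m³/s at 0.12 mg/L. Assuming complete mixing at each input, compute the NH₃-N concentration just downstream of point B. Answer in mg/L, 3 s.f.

97 L/s = 0.097 m³/s.
After input A: C = (8.2·0.16 + 0.097·10.3) / 8.297 = 0.2785 mg/L.
After input B: C = (8.297·0.2785 + 0.0383·0.12) / 8.335 = 0.2778 mg/L.

0.278 mg/L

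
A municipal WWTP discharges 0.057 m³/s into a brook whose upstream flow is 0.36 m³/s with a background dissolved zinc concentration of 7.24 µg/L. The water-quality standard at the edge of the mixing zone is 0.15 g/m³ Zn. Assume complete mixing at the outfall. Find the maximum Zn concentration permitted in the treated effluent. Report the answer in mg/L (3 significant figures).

1.05 mg/L

7.24 µg/L = 0.00724 mg/L.
Mass balance: 0.15·0.417 = 0.057·Cₑ + 0.36·0.00724.
Cₑ = (0.06255 − 0.002606) / 0.057 = 1.052 mg/L.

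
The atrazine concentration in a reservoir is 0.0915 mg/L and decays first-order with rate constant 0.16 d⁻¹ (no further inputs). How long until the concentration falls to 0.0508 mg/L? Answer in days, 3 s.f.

3.68 d

t = ln(C₀/C)/k = ln(0.0915/0.0508)/0.16 = 0.5884/0.16 = 3.678 d.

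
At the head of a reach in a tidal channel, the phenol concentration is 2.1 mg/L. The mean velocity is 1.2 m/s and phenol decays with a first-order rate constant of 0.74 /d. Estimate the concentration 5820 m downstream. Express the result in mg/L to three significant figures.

Travel time t = 5820 m / 1.2 m/s = 5820/1.2 = 4850 s = 0.05613 d.
First-order decay: C = 2.1·exp(−0.74·0.05613) = 2.1·0.9593 = 2.015 mg/L.

2.01 mg/L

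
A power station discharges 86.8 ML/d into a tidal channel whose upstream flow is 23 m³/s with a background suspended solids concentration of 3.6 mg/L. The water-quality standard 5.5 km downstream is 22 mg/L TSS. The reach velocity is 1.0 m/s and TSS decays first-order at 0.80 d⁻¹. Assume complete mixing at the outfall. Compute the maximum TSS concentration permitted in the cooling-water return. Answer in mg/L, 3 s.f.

471 mg/L

86.8 ML/d = 1.005 m³/s.
Travel time to the compliance point: t = 5500/1.0 = 5500 s = 0.06366 d; decay factor exp(−0.80·0.06366) = 0.9503.
So the concentration just after mixing may be at most 22/0.9503 = 23.15 mg/L.
Mass balance: 23.15·24 = 1.005·Cₑ + 23·3.6.
Cₑ = (555.7 − 82.8) / 1.005 = 470.7 mg/L.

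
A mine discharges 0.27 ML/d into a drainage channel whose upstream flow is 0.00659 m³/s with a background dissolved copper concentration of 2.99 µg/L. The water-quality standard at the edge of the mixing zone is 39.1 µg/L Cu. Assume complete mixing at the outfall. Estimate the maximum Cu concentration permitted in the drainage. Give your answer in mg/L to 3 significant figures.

0.115 mg/L

0.27 ML/d = 0.003125 m³/s.
2.99 µg/L = 0.00299 mg/L.
39.1 µg/L = 0.0391 mg/L.
Mass balance: 0.0391·0.009715 = 0.003125·Cₑ + 0.00659·0.00299.
Cₑ = (0.0003799 − 1.97e-05) / 0.003125 = 0.1152 mg/L.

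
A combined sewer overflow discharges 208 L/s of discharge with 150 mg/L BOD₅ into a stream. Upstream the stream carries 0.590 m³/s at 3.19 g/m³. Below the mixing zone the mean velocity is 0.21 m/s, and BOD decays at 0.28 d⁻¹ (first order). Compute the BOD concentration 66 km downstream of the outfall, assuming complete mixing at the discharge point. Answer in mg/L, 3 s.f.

208 L/s = 0.208 m³/s.
After complete mixing, C₀ = (0.208·150 + 0.59·3.19) / 0.798 = 41.46 mg/L.
Travel time t = 6.6e+04 m / 0.21 m/s = 3.143e+05 s = 3.638 d.
C = 41.46·exp(−0.28·3.638) = 41.46·0.3611 = 14.97 mg/L.

15.0 mg/L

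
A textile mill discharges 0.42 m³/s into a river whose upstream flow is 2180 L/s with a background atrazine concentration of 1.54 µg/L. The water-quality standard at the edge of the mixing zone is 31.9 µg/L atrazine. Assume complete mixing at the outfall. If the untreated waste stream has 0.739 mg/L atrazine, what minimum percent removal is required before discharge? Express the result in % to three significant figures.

74.4 %

2180 L/s = 2.18 m³/s.
1.54 µg/L = 0.00154 mg/L.
31.9 µg/L = 0.0319 mg/L.
Mass balance: 0.0319·2.6 = 0.42·Cₑ + 2.18·0.00154.
Cₑ = (0.08294 − 0.003357) / 0.42 = 0.1895 mg/L.
Required removal = 1 − 0.1895/0.739 = 74.36 %.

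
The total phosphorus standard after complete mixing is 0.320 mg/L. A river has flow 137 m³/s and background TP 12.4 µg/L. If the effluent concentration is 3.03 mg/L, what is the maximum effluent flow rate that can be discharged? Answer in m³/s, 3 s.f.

12.4 µg/L = 0.0124 mg/L.
Mass balance at complete mixing: C_std·(Q_w + Q_r) = Q_w·C_e + Q_r·C_b.
Rearranging, Q_w = Q_r·(C_std − C_b)/(C_e − C_std) = 137·(0.32 − 0.0124) / (3.03 − 0.32) = 15.55 m³/s.

15.6 m³/s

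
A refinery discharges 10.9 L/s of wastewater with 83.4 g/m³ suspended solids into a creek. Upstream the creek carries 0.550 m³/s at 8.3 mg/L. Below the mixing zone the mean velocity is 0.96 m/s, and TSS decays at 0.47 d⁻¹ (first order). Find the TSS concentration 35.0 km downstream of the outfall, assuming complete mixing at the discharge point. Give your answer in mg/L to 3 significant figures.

8.00 mg/L

10.9 L/s = 0.0109 m³/s.
After complete mixing, C₀ = (0.0109·83.4 + 0.55·8.3) / 0.5609 = 9.759 mg/L.
Travel time t = 3.5e+04 m / 0.96 m/s = 3.646e+04 s = 0.422 d.
C = 9.759·exp(−0.47·0.422) = 9.759·0.8201 = 8.004 mg/L.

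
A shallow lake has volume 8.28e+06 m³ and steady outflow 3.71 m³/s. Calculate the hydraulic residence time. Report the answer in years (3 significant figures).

Q = 3.71 m³/s × 3.156e+07 s/yr = 1.171e+08 m³/yr.
Hydraulic residence time τ = V/Q = 8.28e+06/1.171e+08 = 0.07072 yr.

0.0707 yr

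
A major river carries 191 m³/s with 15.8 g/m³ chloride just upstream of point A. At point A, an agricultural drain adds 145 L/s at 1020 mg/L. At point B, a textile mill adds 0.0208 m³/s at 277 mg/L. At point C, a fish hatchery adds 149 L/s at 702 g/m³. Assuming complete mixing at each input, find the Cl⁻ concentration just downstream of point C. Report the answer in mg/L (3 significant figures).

17.1 mg/L

145 L/s = 0.145 m³/s.
After input A: C = (191·15.8 + 0.145·1020) / 191.1 = 16.56 mg/L.
After input B: C = (191.1·16.56 + 0.0208·277) / 191.2 = 16.59 mg/L.
149 L/s = 0.149 m³/s.
After input C: C = (191.2·16.59 + 0.149·702) / 191.3 = 17.12 mg/L.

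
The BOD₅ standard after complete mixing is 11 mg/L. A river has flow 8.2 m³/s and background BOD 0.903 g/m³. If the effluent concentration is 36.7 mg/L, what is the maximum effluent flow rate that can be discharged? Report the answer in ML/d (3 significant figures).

278 ML/d

Mass balance at complete mixing: C_std·(Q_w + Q_r) = Q_w·C_e + Q_r·C_b.
Rearranging, Q_w = Q_r·(C_std − C_b)/(C_e − C_std) = 8.2·(11 − 0.903) / (36.7 − 11) = 3.222 m³/s.
= 278.3 ML/d.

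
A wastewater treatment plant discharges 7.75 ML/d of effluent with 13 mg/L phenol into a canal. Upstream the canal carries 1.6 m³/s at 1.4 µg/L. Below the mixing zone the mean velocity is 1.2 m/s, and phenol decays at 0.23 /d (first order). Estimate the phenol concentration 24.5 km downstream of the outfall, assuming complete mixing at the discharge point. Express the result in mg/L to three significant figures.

0.655 mg/L

7.75 ML/d = 0.0897 m³/s.
1.4 µg/L = 0.0014 mg/L.
After complete mixing, C₀ = (0.0897·13 + 1.6·0.0014) / 1.69 = 0.6914 mg/L.
Travel time t = 2.45e+04 m / 1.2 m/s = 2.042e+04 s = 0.2363 d.
C = 0.6914·exp(−0.23·0.2363) = 0.6914·0.9471 = 0.6549 mg/L.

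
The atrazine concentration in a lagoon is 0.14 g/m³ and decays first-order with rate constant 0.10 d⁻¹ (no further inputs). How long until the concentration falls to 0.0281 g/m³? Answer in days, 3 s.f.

t = ln(C₀/C)/k = ln(0.14/0.0281)/0.10 = 1.606/0.10 = 16.06 d.

16.1 d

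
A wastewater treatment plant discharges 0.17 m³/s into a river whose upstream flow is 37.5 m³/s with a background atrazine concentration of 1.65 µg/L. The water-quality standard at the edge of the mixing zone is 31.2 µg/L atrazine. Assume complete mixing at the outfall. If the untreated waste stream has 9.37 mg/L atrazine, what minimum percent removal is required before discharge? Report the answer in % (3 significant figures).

30.1 %

1.65 µg/L = 0.00165 mg/L.
31.2 µg/L = 0.0312 mg/L.
Mass balance: 0.0312·37.67 = 0.17·Cₑ + 37.5·0.00165.
Cₑ = (1.175 − 0.06187) / 0.17 = 6.55 mg/L.
Required removal = 1 − 6.55/9.37 = 30.1 %.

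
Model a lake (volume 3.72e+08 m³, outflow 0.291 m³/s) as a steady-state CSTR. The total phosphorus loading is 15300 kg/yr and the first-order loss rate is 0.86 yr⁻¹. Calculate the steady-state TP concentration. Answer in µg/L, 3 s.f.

46.5 µg/L

Outflow Q = 0.291 m³/s × 3.156e+07 s/yr = 9.183e+06 m³/yr.
Steady-state CSTR mass balance: W = Q·C + k·V·C, so C = W/(Q + kV).
Q + kV = 9.183e+06 + 0.86·3.72e+08 = 3.291e+08 m³/yr.
C = 15300/3.291e+08 = 4.649e-05 kg/m³ = 0.04649 mg/L = 46.49 µg/L.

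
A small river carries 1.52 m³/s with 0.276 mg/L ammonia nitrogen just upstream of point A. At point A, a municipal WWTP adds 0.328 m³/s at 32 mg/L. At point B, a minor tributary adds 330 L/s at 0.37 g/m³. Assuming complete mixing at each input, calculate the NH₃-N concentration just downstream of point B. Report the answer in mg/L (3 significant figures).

5.07 mg/L

After input A: C = (1.52·0.276 + 0.328·32) / 1.848 = 5.907 mg/L.
330 L/s = 0.33 m³/s.
After input B: C = (1.848·5.907 + 0.33·0.37) / 2.178 = 5.068 mg/L.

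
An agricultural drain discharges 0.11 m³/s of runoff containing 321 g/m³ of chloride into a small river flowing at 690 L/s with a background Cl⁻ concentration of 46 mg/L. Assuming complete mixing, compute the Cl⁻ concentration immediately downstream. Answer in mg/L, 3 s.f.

690 L/s = 0.69 m³/s.
Flow-weighted mixing gives C = (0.11·321 + 0.69·46) / (0.11 + 0.69) = 67.05/0.8 = 83.81 mg/L.

83.8 mg/L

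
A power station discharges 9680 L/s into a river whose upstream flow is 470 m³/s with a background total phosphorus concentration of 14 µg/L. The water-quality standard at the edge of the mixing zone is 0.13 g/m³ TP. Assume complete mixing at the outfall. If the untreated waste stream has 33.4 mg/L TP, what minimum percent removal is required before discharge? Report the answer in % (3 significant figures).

82.7 %

9680 L/s = 9.68 m³/s.
14 µg/L = 0.014 mg/L.
Mass balance: 0.13·479.7 = 9.68·Cₑ + 470·0.014.
Cₑ = (62.36 − 6.58) / 9.68 = 5.762 mg/L.
Required removal = 1 − 5.762/33.4 = 82.75 %.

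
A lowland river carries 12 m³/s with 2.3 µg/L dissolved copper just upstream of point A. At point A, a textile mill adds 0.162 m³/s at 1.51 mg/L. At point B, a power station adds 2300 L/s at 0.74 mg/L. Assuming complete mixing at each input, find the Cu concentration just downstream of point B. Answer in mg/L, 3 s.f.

2.3 µg/L = 0.0023 mg/L.
After input A: C = (12·0.0023 + 0.162·1.51) / 12.16 = 0.02238 mg/L.
2300 L/s = 2.3 m³/s.
After input B: C = (12.16·0.02238 + 2.3·0.74) / 14.46 = 0.1365 mg/L.

0.137 mg/L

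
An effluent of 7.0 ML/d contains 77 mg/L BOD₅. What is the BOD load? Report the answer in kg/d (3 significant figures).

7.0 ML/d = 0.08102 m³/s.
Mass flux = Q·C = 0.08102 m³/s × 77 g/m³ = 6.238 g/s.
= 6.238 g/s × 86.4 = 539 kg/d.

539 kg/d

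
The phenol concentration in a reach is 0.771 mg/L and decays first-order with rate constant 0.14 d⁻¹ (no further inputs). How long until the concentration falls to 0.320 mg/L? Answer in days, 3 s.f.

t = ln(C₀/C)/k = ln(0.771/0.320)/0.14 = 0.8794/0.14 = 6.281 d.

6.28 d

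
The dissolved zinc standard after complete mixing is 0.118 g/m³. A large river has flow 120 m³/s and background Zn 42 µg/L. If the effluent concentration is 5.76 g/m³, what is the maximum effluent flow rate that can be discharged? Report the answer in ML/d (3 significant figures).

140 ML/d

42 µg/L = 0.042 mg/L.
Mass balance at complete mixing: C_std·(Q_w + Q_r) = Q_w·C_e + Q_r·C_b.
Rearranging, Q_w = Q_r·(C_std − C_b)/(C_e − C_std) = 120·(0.118 − 0.042) / (5.76 − 0.118) = 1.616 m³/s.
= 139.7 ML/d.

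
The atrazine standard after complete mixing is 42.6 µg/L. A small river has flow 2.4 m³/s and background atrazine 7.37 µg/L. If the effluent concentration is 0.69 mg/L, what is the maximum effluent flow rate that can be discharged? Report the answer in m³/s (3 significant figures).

0.131 m³/s

7.37 µg/L = 0.00737 mg/L.
42.6 µg/L = 0.0426 mg/L.
Mass balance at complete mixing: C_std·(Q_w + Q_r) = Q_w·C_e + Q_r·C_b.
Rearranging, Q_w = Q_r·(C_std − C_b)/(C_e − C_std) = 2.4·(0.0426 − 0.00737) / (0.69 − 0.0426) = 0.1306 m³/s.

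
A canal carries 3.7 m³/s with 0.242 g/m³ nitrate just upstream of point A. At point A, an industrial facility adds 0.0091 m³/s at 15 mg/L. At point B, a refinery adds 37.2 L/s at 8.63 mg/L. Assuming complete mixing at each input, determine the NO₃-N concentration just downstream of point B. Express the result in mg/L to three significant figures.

0.361 mg/L

After input A: C = (3.7·0.242 + 0.0091·15) / 3.709 = 0.2782 mg/L.
37.2 L/s = 0.0372 m³/s.
After input B: C = (3.709·0.2782 + 0.0372·8.63) / 3.746 = 0.3611 mg/L.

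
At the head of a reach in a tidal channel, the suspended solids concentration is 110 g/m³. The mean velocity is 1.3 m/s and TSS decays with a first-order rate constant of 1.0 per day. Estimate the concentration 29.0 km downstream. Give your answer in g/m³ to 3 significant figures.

Travel time t = 29.0 km / 1.3 m/s = 2.9e+04/1.3 = 2.231e+04 s = 0.2582 d.
First-order decay: C = 110·exp(−1.0·0.2582) = 110·0.7724 = 84.97 g/m³.

85.0 g/m³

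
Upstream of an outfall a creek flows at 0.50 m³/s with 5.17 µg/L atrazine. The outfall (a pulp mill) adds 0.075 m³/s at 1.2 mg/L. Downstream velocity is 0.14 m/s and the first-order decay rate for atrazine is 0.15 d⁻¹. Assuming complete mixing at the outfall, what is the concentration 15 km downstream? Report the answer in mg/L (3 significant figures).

5.17 µg/L = 0.00517 mg/L.
After complete mixing, C₀ = (0.075·1.2 + 0.5·0.00517) / 0.575 = 0.161 mg/L.
Travel time t = 1.5e+04 m / 0.14 m/s = 1.071e+05 s = 1.24 d.
C = 0.161·exp(−0.15·1.24) = 0.161·0.8303 = 0.1337 mg/L.

0.134 mg/L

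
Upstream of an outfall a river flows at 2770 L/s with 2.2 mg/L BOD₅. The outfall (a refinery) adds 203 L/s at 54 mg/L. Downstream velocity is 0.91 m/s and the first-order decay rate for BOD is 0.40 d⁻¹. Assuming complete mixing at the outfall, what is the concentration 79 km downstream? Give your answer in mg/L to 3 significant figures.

3.84 mg/L

203 L/s = 0.203 m³/s.
2770 L/s = 2.77 m³/s.
After complete mixing, C₀ = (0.203·54 + 2.77·2.2) / 2.973 = 5.737 mg/L.
Travel time t = 7.9e+04 m / 0.91 m/s = 8.681e+04 s = 1.005 d.
C = 5.737·exp(−0.40·1.005) = 5.737·0.669 = 3.838 mg/L.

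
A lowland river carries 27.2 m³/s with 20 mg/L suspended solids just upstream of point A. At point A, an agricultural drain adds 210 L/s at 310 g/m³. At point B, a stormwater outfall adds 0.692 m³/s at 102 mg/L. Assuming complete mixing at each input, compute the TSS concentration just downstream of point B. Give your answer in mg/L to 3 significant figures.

24.2 mg/L

210 L/s = 0.21 m³/s.
After input A: C = (27.2·20 + 0.21·310) / 27.41 = 22.22 mg/L.
After input B: C = (27.41·22.22 + 0.692·102) / 28.1 = 24.19 mg/L.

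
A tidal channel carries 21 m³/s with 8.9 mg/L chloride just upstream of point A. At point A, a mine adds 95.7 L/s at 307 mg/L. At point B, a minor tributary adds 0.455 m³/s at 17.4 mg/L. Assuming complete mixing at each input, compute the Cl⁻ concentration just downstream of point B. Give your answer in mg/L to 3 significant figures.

10.4 mg/L

95.7 L/s = 0.0957 m³/s.
After input A: C = (21·8.9 + 0.0957·307) / 21.1 = 10.25 mg/L.
After input B: C = (21.1·10.25 + 0.455·17.4) / 21.55 = 10.4 mg/L.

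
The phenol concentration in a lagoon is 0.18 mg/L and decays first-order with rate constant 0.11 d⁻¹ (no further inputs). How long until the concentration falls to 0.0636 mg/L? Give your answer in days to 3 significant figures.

t = ln(C₀/C)/k = ln(0.18/0.0636)/0.11 = 1.04/0.11 = 9.458 d.

9.46 d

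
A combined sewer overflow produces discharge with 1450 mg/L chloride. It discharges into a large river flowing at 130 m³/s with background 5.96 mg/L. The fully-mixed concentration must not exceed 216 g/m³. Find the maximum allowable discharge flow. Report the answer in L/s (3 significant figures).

22100 L/s

Mass balance at complete mixing: C_std·(Q_w + Q_r) = Q_w·C_e + Q_r·C_b.
Rearranging, Q_w = Q_r·(C_std − C_b)/(C_e − C_std) = 130·(216 − 5.96) / (1450 − 216) = 22.13 m³/s.
= 2.213e+04 L/s.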